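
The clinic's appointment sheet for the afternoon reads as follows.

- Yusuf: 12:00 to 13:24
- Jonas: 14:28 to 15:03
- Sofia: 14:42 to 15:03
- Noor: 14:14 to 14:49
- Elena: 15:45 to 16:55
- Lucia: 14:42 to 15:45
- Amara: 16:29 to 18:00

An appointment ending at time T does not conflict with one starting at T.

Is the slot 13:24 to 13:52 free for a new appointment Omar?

Yes — the slot is free

Yusuf: ends 13:24 at or before Omar starts 13:24 → clear.
Noor: starts 14:14 at or after Omar ends 13:52 → clear.
Jonas: starts 14:28 at or after Omar ends 13:52 → clear.
Sofia: starts 14:42 at or after Omar ends 13:52 → clear.
Lucia: starts 14:42 at or after Omar ends 13:52 → clear.
Elena: starts 15:45 at or after Omar ends 13:52 → clear.
Amara: starts 16:29 at or after Omar ends 13:52 → clear.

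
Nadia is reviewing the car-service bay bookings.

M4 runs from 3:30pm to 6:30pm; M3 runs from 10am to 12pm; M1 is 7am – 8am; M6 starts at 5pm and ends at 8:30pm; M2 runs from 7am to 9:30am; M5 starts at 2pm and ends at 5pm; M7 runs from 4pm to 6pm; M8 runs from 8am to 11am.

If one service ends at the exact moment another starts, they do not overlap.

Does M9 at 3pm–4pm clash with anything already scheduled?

M1: ends 8am at or before M9 starts 3pm → clear.
M2: ends 9:30am at or before M9 starts 3pm → clear.
M8: ends 11am at or before M9 starts 3pm → clear.
M3: ends 12pm at or before M9 starts 3pm → clear.
M5: starts 2pm before M9 ends 4pm, and ends 5pm after M9 starts 3pm → overlap.
M4: starts 3:30pm before M9 ends 4pm, and ends 6:30pm after M9 starts 3pm → overlap.
M7: starts 4pm at or after M9 ends 4pm → clear.
M6: starts 5pm at or after M9 ends 4pm → clear.
M9 overlaps M4, M5.

Yes — it overlaps M4, M5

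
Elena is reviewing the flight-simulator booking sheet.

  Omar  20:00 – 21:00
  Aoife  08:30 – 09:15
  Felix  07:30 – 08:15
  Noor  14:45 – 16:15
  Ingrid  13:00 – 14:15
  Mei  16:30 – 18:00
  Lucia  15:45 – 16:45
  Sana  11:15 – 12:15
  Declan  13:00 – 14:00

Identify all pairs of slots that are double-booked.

Sorted by start: Felix, Aoife, Sana, Declan, Ingrid, Noor, Lucia, Mei, Omar.
Aoife starts after Felix ends, so Felix has no further overlaps.
Sana starts after Aoife ends, so Aoife has no further overlaps.
Declan starts after Sana ends, so Sana has no further overlaps.
Ingrid starts before Declan ends → Declan and Ingrid overlap.
Noor starts after Declan ends, so Declan has no further overlaps.
Noor starts after Ingrid ends, so Ingrid has no further overlaps.
Lucia starts before Noor ends → Noor and Lucia overlap.
Mei starts after Noor ends, so Noor has no further overlaps.
Mei starts before Lucia ends → Lucia and Mei overlap.
Omar starts after Lucia ends.
Omar starts after Mei ends.

Declan & Ingrid, Lucia & Mei, Lucia & Noor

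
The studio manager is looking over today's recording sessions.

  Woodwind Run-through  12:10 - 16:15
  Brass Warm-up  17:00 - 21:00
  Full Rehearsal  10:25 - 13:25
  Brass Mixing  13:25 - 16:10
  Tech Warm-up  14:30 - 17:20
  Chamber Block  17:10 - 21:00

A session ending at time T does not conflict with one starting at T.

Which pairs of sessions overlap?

Sorted by start: Full Rehearsal, Woodwind Run-through, Brass Mixing, Tech Warm-up, Brass Warm-up, Chamber Block.
Woodwind Run-through starts before Full Rehearsal ends → Full Rehearsal and Woodwind Run-through overlap.
Brass Mixing starts exactly when Full Rehearsal ends (back-to-back, no overlap) — done with Full Rehearsal.
Brass Mixing starts before Woodwind Run-through ends → Woodwind Run-through and Brass Mixing overlap.
Tech Warm-up starts before Woodwind Run-through ends → Woodwind Run-through and Tech Warm-up overlap.
Brass Warm-up starts after Woodwind Run-through ends — done with Woodwind Run-through.
Tech Warm-up starts before Brass Mixing ends → Brass Mixing and Tech Warm-up overlap.
Brass Warm-up starts after Brass Mixing ends — done with Brass Mixing.
Brass Warm-up starts before Tech Warm-up ends → Tech Warm-up and Brass Warm-up overlap.
Chamber Block starts before Tech Warm-up ends → Tech Warm-up and Chamber Block overlap.
Chamber Block starts before Brass Warm-up ends → Brass Warm-up and Chamber Block overlap.

Brass Mixing & Tech Warm-up, Brass Mixing & Woodwind Run-through, Brass Warm-up & Chamber Block, Brass Warm-up & Tech Warm-up, Chamber Block & Tech Warm-up, Full Rehearsal & Woodwind Run-through, Tech Warm-up & Woodwind Run-through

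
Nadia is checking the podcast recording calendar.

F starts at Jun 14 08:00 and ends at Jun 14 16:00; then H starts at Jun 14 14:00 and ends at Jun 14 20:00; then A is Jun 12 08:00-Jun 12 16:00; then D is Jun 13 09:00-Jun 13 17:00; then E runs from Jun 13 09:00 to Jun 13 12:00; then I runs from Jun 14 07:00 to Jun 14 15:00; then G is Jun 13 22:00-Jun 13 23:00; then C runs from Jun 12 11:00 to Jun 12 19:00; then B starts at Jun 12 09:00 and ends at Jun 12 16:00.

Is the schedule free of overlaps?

Sorted by start: A, B, C, D, E, G, I, F, H.
B starts before A ends → A and B overlap.
That's a conflict, so the schedule is not conflict-free.

No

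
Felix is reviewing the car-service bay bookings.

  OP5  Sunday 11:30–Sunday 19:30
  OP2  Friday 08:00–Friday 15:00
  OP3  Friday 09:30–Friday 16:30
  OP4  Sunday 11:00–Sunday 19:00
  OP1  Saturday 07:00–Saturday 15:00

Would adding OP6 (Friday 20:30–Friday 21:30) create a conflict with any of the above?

OP2: ends Friday 15:00 at or before OP6 starts Friday 20:30 → clear.
OP3: ends Friday 16:30 at or before OP6 starts Friday 20:30 → clear.
OP1: starts Saturday 07:00 at or after OP6 ends Friday 21:30 → clear.
OP4: starts Sunday 11:00 at or after OP6 ends Friday 21:30 → clear.
OP5: starts Sunday 11:30 at or after OP6 ends Friday 21:30 → clear.

No — it doesn't clash with anything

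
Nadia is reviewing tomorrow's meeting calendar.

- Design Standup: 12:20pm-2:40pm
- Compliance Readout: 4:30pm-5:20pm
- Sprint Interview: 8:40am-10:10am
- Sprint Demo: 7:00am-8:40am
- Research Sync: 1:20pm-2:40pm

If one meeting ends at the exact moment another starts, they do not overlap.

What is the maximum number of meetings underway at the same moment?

2

Walk through starts and ends in time order (an end at T is processed before a start at T):
7:00am start Sprint Demo → 1
8:40am end Sprint Demo → 0
8:40am start Sprint Interview → 1
10:10am end Sprint Interview → 0
12:20pm start Design Standup → 1
1:20pm start Research Sync → 2
2:40pm end Design Standup → 1
2:40pm end Research Sync → 0
4:30pm start Compliance Readout → 1
5:20pm end Compliance Readout → 0
Peak is 2, at 1:20pm (Design Standup, Research Sync).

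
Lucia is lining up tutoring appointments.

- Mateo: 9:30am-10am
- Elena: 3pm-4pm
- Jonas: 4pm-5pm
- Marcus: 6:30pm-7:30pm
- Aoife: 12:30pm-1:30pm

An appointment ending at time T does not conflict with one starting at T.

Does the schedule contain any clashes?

No

Two intervals overlap when each starts before the other ends.
Sorted by start: Mateo, Aoife, Elena, Jonas, Marcus.
Aoife starts after Mateo ends, so nothing later overlaps Mateo either.
Elena starts after Aoife ends, so nothing later overlaps Aoife either.
Jonas starts exactly when Elena ends (back-to-back, no overlap), so nothing later overlaps Elena either.
Marcus starts after Jonas ends.
Every pair is clear; the schedule has no overlaps.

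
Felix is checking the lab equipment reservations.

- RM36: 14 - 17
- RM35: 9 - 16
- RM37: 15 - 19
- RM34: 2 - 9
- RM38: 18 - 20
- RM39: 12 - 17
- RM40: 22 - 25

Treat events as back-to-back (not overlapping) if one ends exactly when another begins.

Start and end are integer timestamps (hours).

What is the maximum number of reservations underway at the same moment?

Sweep the timeline, counting +1 at each start and −1 at each end (ends before starts at a tie):
2 start RM34 → 1
9 end RM34 → 0
9 start RM35 → 1
12 start RM39 → 2
14 start RM36 → 3
15 start RM37 → 4
16 end RM35 → 3
17 end RM36 → 2
17 end RM39 → 1
18 start RM38 → 2
19 end RM37 → 1
20 end RM38 → 0
22 start RM40 → 1
25 end RM40 → 0
Peak is 4, at 15 (RM35, RM36, RM37, RM39).

4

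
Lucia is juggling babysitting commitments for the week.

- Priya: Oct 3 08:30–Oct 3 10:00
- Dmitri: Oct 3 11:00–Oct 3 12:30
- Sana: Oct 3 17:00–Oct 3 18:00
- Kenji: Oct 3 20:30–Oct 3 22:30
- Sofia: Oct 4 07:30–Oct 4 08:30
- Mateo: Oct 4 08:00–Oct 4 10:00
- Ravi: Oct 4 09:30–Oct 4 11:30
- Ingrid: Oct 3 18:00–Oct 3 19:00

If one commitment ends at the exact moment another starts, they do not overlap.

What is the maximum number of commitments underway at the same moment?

Sweep the timeline, counting +1 at each start and −1 at each end (ends before starts at a tie):
Oct 3 08:30 start Priya → 1
Oct 3 10:00 end Priya → 0
Oct 3 11:00 start Dmitri → 1
Oct 3 12:30 end Dmitri → 0
Oct 3 17:00 start Sana → 1
Oct 3 18:00 end Sana → 0
Oct 3 18:00 start Ingrid → 1
Oct 3 19:00 end Ingrid → 0
Oct 3 20:30 start Kenji → 1
Oct 3 22:30 end Kenji → 0
Oct 4 07:30 start Sofia → 1
Oct 4 08:00 start Mateo → 2
Oct 4 08:30 end Sofia → 1
Oct 4 09:30 start Ravi → 2
Oct 4 10:00 end Mateo → 1
Oct 4 11:30 end Ravi → 0
Peak is 2, at Oct 4 08:00 (Mateo, Sofia).

2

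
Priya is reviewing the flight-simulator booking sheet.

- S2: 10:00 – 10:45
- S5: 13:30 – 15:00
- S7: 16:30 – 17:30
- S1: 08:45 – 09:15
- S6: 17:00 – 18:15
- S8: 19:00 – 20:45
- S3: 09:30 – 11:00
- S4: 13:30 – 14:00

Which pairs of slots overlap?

Sorted by start: S1, S3, S2, S4, S5, S7, S6, S8.
S3 starts after S1 ends, so nothing later overlaps S1 either.
S2 starts before S3 ends → S3 and S2 overlap.
S4 starts after S3 ends, so nothing later overlaps S3 either.
S4 starts after S2 ends, so nothing later overlaps S2 either.
S5 starts before S4 ends → S4 and S5 overlap.
S7 starts after S4 ends, so nothing later overlaps S4 either.
S7 starts after S5 ends, so nothing later overlaps S5 either.
S6 starts before S7 ends → S7 and S6 overlap.
S8 starts after S7 ends.
S8 starts after S6 ends.

S2 & S3, S4 & S5, S6 & S7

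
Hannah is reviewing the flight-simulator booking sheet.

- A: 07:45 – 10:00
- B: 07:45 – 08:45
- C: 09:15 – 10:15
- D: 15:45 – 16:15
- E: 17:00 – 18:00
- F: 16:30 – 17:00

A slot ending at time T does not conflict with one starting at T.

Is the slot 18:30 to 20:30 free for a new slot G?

A: ends 10:00 at or before G starts 18:30 → clear.
B: ends 08:45 at or before G starts 18:30 → clear.
C: ends 10:15 at or before G starts 18:30 → clear.
D: ends 16:15 at or before G starts 18:30 → clear.
F: ends 17:00 at or before G starts 18:30 → clear.
E: ends 18:00 at or before G starts 18:30 → clear.

Yes — the slot is free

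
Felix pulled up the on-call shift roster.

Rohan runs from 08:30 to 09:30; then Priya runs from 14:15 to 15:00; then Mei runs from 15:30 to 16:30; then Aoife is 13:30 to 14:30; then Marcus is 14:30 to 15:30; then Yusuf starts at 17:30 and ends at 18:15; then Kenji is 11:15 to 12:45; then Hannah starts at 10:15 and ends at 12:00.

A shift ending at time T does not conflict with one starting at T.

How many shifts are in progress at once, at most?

2

Sort all start/end points and keep a running count:
08:30 start Rohan → 1
09:30 end Rohan → 0
10:15 start Hannah → 1
11:15 start Kenji → 2
12:00 end Hannah → 1
12:45 end Kenji → 0
13:30 start Aoife → 1
14:15 start Priya → 2
14:30 end Aoife → 1
14:30 start Marcus → 2
15:00 end Priya → 1
15:30 end Marcus → 0
15:30 start Mei → 1
16:30 end Mei → 0
17:30 start Yusuf → 1
18:15 end Yusuf → 0
Peak is 2, at 11:15 (Hannah, Kenji).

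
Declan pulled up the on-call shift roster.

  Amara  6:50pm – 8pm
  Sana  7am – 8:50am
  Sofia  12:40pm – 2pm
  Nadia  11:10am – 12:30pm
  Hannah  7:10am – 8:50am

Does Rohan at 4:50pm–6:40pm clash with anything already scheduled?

Sana: ends 8:50am at or before Rohan starts 4:50pm → clear.
Hannah: ends 8:50am at or before Rohan starts 4:50pm → clear.
Nadia: ends 12:30pm at or before Rohan starts 4:50pm → clear.
Sofia: ends 2pm at or before Rohan starts 4:50pm → clear.
Amara: starts 6:50pm at or after Rohan ends 6:40pm → clear.

No — it doesn't clash with anything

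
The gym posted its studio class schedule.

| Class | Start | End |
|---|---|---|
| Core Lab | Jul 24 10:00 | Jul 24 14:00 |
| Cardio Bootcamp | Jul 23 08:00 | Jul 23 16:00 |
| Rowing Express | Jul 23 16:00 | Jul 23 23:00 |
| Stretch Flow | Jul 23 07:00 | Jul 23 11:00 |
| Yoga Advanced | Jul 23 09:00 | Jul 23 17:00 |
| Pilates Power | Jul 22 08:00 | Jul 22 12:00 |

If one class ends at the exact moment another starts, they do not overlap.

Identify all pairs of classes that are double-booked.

Cardio Bootcamp & Stretch Flow, Cardio Bootcamp & Yoga Advanced, Rowing Express & Yoga Advanced, Stretch Flow & Yoga Advanced

Sorted by start: Pilates Power, Stretch Flow, Cardio Bootcamp, Yoga Advanced, Rowing Express, Core Lab.
Stretch Flow starts after Pilates Power ends, so nothing later overlaps Pilates Power either.
Cardio Bootcamp starts before Stretch Flow ends → Stretch Flow and Cardio Bootcamp overlap.
Yoga Advanced starts before Stretch Flow ends → Stretch Flow and Yoga Advanced overlap.
Rowing Express starts after Stretch Flow ends, so nothing later overlaps Stretch Flow either.
Yoga Advanced starts before Cardio Bootcamp ends → Cardio Bootcamp and Yoga Advanced overlap.
Rowing Express starts exactly when Cardio Bootcamp ends (back-to-back, no overlap), so nothing later overlaps Cardio Bootcamp either.
Rowing Express starts before Yoga Advanced ends → Yoga Advanced and Rowing Express overlap.
Core Lab starts after Yoga Advanced ends.
Core Lab starts after Rowing Express ends.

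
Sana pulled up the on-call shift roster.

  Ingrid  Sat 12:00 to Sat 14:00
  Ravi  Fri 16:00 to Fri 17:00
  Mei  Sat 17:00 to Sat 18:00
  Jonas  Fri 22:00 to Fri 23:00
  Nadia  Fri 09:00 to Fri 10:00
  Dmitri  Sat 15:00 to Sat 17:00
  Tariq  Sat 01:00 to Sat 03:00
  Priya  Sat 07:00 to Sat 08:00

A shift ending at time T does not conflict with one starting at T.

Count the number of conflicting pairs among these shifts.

Sorted by start: Nadia, Ravi, Jonas, Tariq, Priya, Ingrid, Dmitri, Mei.
Ravi starts after Nadia ends — done with Nadia.
Jonas starts after Ravi ends — done with Ravi.
Tariq starts after Jonas ends — done with Jonas.
Priya starts after Tariq ends — done with Tariq.
Ingrid starts after Priya ends — done with Priya.
Dmitri starts after Ingrid ends — done with Ingrid.
Mei starts exactly when Dmitri ends (back-to-back, no overlap).
No pair overlaps.

0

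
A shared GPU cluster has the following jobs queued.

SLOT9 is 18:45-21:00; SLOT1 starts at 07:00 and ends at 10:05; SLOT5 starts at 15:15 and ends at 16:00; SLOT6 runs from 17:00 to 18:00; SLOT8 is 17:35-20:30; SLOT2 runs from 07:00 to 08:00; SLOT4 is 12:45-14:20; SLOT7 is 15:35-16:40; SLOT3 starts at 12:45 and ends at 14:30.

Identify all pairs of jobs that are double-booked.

Sorted by start: SLOT1, SLOT2, SLOT3, SLOT4, SLOT5, SLOT7, SLOT6, SLOT8, SLOT9.
SLOT2 starts before SLOT1 ends → SLOT1 and SLOT2 overlap.
SLOT3 starts after SLOT1 ends — done with SLOT1.
SLOT3 starts after SLOT2 ends — done with SLOT2.
SLOT4 starts before SLOT3 ends → SLOT3 and SLOT4 overlap.
SLOT5 starts after SLOT3 ends — done with SLOT3.
SLOT5 starts after SLOT4 ends — done with SLOT4.
SLOT7 starts before SLOT5 ends → SLOT5 and SLOT7 overlap.
SLOT6 starts after SLOT5 ends — done with SLOT5.
SLOT6 starts after SLOT7 ends — done with SLOT7.
SLOT8 starts before SLOT6 ends → SLOT6 and SLOT8 overlap.
SLOT9 starts after SLOT6 ends.
SLOT9 starts before SLOT8 ends → SLOT8 and SLOT9 overlap.

SLOT1 & SLOT2, SLOT3 & SLOT4, SLOT5 & SLOT7, SLOT6 & SLOT8, SLOT8 & SLOT9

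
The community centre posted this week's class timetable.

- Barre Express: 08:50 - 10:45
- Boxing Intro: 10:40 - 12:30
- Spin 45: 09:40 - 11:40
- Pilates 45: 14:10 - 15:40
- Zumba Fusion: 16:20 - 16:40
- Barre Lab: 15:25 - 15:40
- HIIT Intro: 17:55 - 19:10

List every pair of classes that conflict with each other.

Barre Express & Boxing Intro, Barre Express & Spin 45, Barre Lab & Pilates 45, Boxing Intro & Spin 45

Two intervals overlap when each starts before the other ends.
Sorted by start: Barre Express, Spin 45, Boxing Intro, Pilates 45, Barre Lab, Zumba Fusion, HIIT Intro.
Spin 45 starts before Barre Express ends → Barre Express and Spin 45 overlap.
Boxing Intro starts before Barre Express ends → Barre Express and Boxing Intro overlap.
Pilates 45 starts after Barre Express ends, so nothing later overlaps Barre Express either.
Boxing Intro starts before Spin 45 ends → Spin 45 and Boxing Intro overlap.
Pilates 45 starts after Spin 45 ends, so nothing later overlaps Spin 45 either.
Pilates 45 starts after Boxing Intro ends, so nothing later overlaps Boxing Intro either.
Barre Lab starts before Pilates 45 ends → Pilates 45 and Barre Lab overlap.
Zumba Fusion starts after Pilates 45 ends, so nothing later overlaps Pilates 45 either.
Zumba Fusion starts after Barre Lab ends, so nothing later overlaps Barre Lab either.
HIIT Intro starts after Zumba Fusion ends.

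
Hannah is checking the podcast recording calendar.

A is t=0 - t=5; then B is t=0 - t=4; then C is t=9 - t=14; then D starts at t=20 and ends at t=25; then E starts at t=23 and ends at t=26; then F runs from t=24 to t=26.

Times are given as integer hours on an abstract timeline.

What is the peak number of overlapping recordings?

Sweep the timeline, counting +1 at each start and −1 at each end (ends before starts at a tie):
t=0 start A → 1
t=0 start B → 2
t=4 end B → 1
t=5 end A → 0
t=9 start C → 1
t=14 end C → 0
t=20 start D → 1
t=23 start E → 2
t=24 start F → 3
t=25 end D → 2
t=26 end E → 1
t=26 end F → 0
Peak is 3, at t=24 (D, E, F).

3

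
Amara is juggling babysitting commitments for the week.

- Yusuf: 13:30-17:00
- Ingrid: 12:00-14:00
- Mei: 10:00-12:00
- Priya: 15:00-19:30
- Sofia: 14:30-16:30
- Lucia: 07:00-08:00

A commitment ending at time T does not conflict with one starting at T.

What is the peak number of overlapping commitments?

3

Sweep the timeline, counting +1 at each start and −1 at each end (ends before starts at a tie):
07:00 start Lucia → 1
08:00 end Lucia → 0
10:00 start Mei → 1
12:00 end Mei → 0
12:00 start Ingrid → 1
13:30 start Yusuf → 2
14:00 end Ingrid → 1
14:30 start Sofia → 2
15:00 start Priya → 3
16:30 end Sofia → 2
17:00 end Yusuf → 1
19:30 end Priya → 0
Peak is 3, at 15:00 (Priya, Sofia, Yusuf).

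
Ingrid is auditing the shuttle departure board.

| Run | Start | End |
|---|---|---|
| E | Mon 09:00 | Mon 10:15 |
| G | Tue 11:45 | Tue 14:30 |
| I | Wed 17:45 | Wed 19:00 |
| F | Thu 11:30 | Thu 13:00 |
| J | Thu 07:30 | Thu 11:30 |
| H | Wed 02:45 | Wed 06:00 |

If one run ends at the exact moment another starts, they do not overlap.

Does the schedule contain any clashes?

No

Sorted by start: E, G, H, I, J, F.
G starts after E ends; E is clear from here.
H starts after G ends; G is clear from here.
I starts after H ends; H is clear from here.
J starts after I ends; I is clear from here.
F starts exactly when J ends (back-to-back, no overlap).
Every pair is clear; the schedule has no overlaps.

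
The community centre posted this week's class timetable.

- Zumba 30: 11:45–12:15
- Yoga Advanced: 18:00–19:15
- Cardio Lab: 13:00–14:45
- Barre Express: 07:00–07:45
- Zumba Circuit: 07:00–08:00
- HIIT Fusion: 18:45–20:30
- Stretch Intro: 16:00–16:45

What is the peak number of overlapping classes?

2

Sort all start/end points and keep a running count:
07:00 start Barre Express → 1
07:00 start Zumba Circuit → 2
07:45 end Barre Express → 1
08:00 end Zumba Circuit → 0
11:45 start Zumba 30 → 1
12:15 end Zumba 30 → 0
13:00 start Cardio Lab → 1
14:45 end Cardio Lab → 0
16:00 start Stretch Intro → 1
16:45 end Stretch Intro → 0
18:00 start Yoga Advanced → 1
18:45 start HIIT Fusion → 2
19:15 end Yoga Advanced → 1
20:30 end HIIT Fusion → 0
Peak is 2, at 07:00 (Barre Express, Zumba Circuit).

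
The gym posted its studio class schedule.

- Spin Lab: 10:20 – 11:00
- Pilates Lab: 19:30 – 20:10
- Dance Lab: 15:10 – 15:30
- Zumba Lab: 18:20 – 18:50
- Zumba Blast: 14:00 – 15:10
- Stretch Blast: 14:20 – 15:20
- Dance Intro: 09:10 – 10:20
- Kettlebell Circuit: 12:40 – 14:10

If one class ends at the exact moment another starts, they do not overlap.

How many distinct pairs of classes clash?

3

Sorted by start: Dance Intro, Spin Lab, Kettlebell Circuit, Zumba Blast, Stretch Blast, Dance Lab, Zumba Lab, Pilates Lab.
Spin Lab starts exactly when Dance Intro ends (back-to-back, no overlap) — done with Dance Intro.
Kettlebell Circuit starts after Spin Lab ends — done with Spin Lab.
Zumba Blast starts before Kettlebell Circuit ends → Kettlebell Circuit and Zumba Blast overlap.
Stretch Blast starts after Kettlebell Circuit ends — done with Kettlebell Circuit.
Stretch Blast starts before Zumba Blast ends → Zumba Blast and Stretch Blast overlap.
Dance Lab starts exactly when Zumba Blast ends (back-to-back, no overlap) — done with Zumba Blast.
Dance Lab starts before Stretch Blast ends → Stretch Blast and Dance Lab overlap.
Zumba Lab starts after Stretch Blast ends — done with Stretch Blast.
Zumba Lab starts after Dance Lab ends — done with Dance Lab.
Pilates Lab starts after Zumba Lab ends.
Overlapping pairs: Dance Lab & Stretch Blast, Kettlebell Circuit & Zumba Blast, Stretch Blast & Zumba Blast — 3 in total.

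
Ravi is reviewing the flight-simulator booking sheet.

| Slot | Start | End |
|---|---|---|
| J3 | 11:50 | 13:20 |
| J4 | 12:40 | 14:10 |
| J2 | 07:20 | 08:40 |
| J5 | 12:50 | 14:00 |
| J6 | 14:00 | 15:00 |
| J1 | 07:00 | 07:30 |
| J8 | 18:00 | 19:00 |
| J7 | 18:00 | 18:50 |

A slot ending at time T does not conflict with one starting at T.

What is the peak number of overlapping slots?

3

Sweep the timeline, counting +1 at each start and −1 at each end (ends before starts at a tie):
07:00 start J1 → 1
07:20 start J2 → 2
07:30 end J1 → 1
08:40 end J2 → 0
11:50 start J3 → 1
12:40 start J4 → 2
12:50 start J5 → 3
13:20 end J3 → 2
14:00 end J5 → 1
14:00 start J6 → 2
14:10 end J4 → 1
15:00 end J6 → 0
18:00 start J7 → 1
18:00 start J8 → 2
18:50 end J7 → 1
19:00 end J8 → 0
Peak is 3, at 12:50 (J3, J4, J5).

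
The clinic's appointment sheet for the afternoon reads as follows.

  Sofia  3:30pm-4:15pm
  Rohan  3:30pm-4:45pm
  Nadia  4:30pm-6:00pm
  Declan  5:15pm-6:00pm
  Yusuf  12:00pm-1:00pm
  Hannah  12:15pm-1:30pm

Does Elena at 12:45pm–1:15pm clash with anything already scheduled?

Yes — it overlaps Hannah, Yusuf

Yusuf: starts 12:00pm before Elena ends 1:15pm, and ends 1:00pm after Elena starts 12:45pm → overlap.
Hannah: starts 12:15pm before Elena ends 1:15pm, and ends 1:30pm after Elena starts 12:45pm → overlap.
Sofia: starts 3:30pm at or after Elena ends 1:15pm → clear.
Rohan: starts 3:30pm at or after Elena ends 1:15pm → clear.
Nadia: starts 4:30pm at or after Elena ends 1:15pm → clear.
Declan: starts 5:15pm at or after Elena ends 1:15pm → clear.
Elena overlaps Hannah, Yusuf.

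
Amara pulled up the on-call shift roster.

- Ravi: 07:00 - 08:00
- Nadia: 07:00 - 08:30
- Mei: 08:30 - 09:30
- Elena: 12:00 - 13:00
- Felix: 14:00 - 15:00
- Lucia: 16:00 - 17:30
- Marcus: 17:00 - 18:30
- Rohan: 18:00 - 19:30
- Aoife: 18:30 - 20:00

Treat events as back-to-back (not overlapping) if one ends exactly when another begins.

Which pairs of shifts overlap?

Aoife & Rohan, Lucia & Marcus, Marcus & Rohan, Nadia & Ravi

Sorted by start: Ravi, Nadia, Mei, Elena, Felix, Lucia, Marcus, Rohan, Aoife.
Nadia starts before Ravi ends → Ravi and Nadia overlap.
Mei starts after Ravi ends — done with Ravi.
Mei starts exactly when Nadia ends (back-to-back, no overlap) — done with Nadia.
Elena starts after Mei ends — done with Mei.
Felix starts after Elena ends — done with Elena.
Lucia starts after Felix ends — done with Felix.
Marcus starts before Lucia ends → Lucia and Marcus overlap.
Rohan starts after Lucia ends — done with Lucia.
Rohan starts before Marcus ends → Marcus and Rohan overlap.
Aoife starts exactly when Marcus ends (back-to-back, no overlap).
Aoife starts before Rohan ends → Rohan and Aoife overlap.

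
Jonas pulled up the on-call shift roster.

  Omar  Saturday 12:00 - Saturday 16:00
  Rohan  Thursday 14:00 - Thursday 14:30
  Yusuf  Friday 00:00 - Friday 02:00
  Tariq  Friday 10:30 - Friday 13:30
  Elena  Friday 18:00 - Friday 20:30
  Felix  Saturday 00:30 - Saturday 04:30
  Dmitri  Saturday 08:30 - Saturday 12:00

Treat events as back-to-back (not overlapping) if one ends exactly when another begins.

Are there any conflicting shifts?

Sorted by start: Rohan, Yusuf, Tariq, Elena, Felix, Dmitri, Omar.
Yusuf starts after Rohan ends; Rohan is clear from here.
Tariq starts after Yusuf ends; Yusuf is clear from here.
Elena starts after Tariq ends; Tariq is clear from here.
Felix starts after Elena ends; Elena is clear from here.
Dmitri starts after Felix ends; Felix is clear from here.
Omar starts exactly when Dmitri ends (back-to-back, no overlap).
Every pair is clear; the schedule has no overlaps.

No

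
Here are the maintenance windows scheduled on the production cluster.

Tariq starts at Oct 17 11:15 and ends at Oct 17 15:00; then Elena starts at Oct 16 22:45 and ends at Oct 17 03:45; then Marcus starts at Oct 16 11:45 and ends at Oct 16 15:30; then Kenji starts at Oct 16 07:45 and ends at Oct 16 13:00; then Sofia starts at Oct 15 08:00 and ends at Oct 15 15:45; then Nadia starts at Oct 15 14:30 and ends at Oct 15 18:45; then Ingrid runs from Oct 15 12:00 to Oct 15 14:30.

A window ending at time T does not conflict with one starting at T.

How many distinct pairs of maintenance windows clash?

3

Sorted by start: Sofia, Ingrid, Nadia, Kenji, Marcus, Elena, Tariq.
Ingrid starts before Sofia ends → Sofia and Ingrid overlap.
Nadia starts before Sofia ends → Sofia and Nadia overlap.
Kenji starts after Sofia ends, so Sofia has no further overlaps.
Nadia starts exactly when Ingrid ends (back-to-back, no overlap), so Ingrid has no further overlaps.
Kenji starts after Nadia ends, so Nadia has no further overlaps.
Marcus starts before Kenji ends → Kenji and Marcus overlap.
Elena starts after Kenji ends, so Kenji has no further overlaps.
Elena starts after Marcus ends, so Marcus has no further overlaps.
Tariq starts after Elena ends.
Overlapping pairs: Ingrid & Sofia, Kenji & Marcus, Nadia & Sofia — 3 in total.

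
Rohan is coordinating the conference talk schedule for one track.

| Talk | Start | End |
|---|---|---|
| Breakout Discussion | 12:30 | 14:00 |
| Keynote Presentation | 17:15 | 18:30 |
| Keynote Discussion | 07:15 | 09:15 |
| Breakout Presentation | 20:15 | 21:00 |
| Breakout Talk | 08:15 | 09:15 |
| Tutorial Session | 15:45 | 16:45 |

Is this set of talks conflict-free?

No

Sorted by start: Keynote Discussion, Breakout Talk, Breakout Discussion, Tutorial Session, Keynote Presentation, Breakout Presentation.
Breakout Talk starts before Keynote Discussion ends → Keynote Discussion and Breakout Talk overlap.
That's a conflict, so the schedule is not conflict-free.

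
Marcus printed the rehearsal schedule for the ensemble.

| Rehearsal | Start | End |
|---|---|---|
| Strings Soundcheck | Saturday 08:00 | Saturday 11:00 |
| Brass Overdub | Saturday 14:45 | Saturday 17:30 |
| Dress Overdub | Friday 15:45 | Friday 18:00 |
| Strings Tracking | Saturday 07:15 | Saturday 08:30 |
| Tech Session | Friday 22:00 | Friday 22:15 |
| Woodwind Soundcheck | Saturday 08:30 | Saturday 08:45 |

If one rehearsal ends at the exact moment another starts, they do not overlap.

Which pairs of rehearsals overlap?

Two intervals overlap when each starts before the other ends.
Sorted by start: Dress Overdub, Tech Session, Strings Tracking, Strings Soundcheck, Woodwind Soundcheck, Brass Overdub.
Tech Session starts after Dress Overdub ends, so nothing later overlaps Dress Overdub either.
Strings Tracking starts after Tech Session ends, so nothing later overlaps Tech Session either.
Strings Soundcheck starts before Strings Tracking ends → Strings Tracking and Strings Soundcheck overlap.
Woodwind Soundcheck starts exactly when Strings Tracking ends (back-to-back, no overlap), so nothing later overlaps Strings Tracking either.
Woodwind Soundcheck starts before Strings Soundcheck ends → Strings Soundcheck and Woodwind Soundcheck overlap.
Brass Overdub starts after Strings Soundcheck ends.
Brass Overdub starts after Woodwind Soundcheck ends.

Strings Soundcheck & Strings Tracking, Strings Soundcheck & Woodwind Soundcheck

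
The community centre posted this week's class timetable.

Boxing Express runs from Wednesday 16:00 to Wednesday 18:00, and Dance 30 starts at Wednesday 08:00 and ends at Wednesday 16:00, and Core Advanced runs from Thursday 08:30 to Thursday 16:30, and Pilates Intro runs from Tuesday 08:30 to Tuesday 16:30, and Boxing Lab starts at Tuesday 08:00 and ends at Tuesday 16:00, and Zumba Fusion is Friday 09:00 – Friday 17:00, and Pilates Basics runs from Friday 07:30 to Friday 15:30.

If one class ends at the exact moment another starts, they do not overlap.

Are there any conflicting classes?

Sorted by start: Boxing Lab, Pilates Intro, Dance 30, Boxing Express, Core Advanced, Pilates Basics, Zumba Fusion.
Pilates Intro starts before Boxing Lab ends → Boxing Lab and Pilates Intro overlap.
That's a conflict, so the schedule is not conflict-free.

Yes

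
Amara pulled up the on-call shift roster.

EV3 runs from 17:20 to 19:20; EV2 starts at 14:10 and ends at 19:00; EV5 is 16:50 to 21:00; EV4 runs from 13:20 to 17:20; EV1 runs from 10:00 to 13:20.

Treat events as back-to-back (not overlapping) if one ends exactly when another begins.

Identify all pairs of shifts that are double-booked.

EV2 & EV3, EV2 & EV4, EV2 & EV5, EV3 & EV5, EV4 & EV5

Sorted by start: EV1, EV4, EV2, EV5, EV3.
EV4 starts exactly when EV1 ends (back-to-back, no overlap), so nothing later overlaps EV1 either.
EV2 starts before EV4 ends → EV4 and EV2 overlap.
EV5 starts before EV4 ends → EV4 and EV5 overlap.
EV3 starts exactly when EV4 ends (back-to-back, no overlap).
EV5 starts before EV2 ends → EV2 and EV5 overlap.
EV3 starts before EV2 ends → EV2 and EV3 overlap.
EV3 starts before EV5 ends → EV5 and EV3 overlap.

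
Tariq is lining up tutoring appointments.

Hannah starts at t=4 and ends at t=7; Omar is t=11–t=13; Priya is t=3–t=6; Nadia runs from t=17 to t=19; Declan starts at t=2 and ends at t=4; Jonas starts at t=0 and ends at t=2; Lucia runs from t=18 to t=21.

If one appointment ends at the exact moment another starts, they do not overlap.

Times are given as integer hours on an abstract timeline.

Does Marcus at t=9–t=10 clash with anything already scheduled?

Jonas: ends t=2 at or before Marcus starts t=9 → clear.
Declan: ends t=4 at or before Marcus starts t=9 → clear.
Priya: ends t=6 at or before Marcus starts t=9 → clear.
Hannah: ends t=7 at or before Marcus starts t=9 → clear.
Omar: starts t=11 at or after Marcus ends t=10 → clear.
Nadia: starts t=17 at or after Marcus ends t=10 → clear.
Lucia: starts t=18 at or after Marcus ends t=10 → clear.

No — it doesn't clash with anything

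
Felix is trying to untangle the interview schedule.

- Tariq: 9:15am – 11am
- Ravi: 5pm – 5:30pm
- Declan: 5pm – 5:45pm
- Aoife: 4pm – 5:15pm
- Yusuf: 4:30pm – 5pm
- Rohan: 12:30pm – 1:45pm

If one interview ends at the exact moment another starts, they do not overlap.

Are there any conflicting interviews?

Sorted by start: Tariq, Rohan, Aoife, Yusuf, Declan, Ravi.
Rohan starts after Tariq ends, so Tariq has no further overlaps.
Aoife starts after Rohan ends, so Rohan has no further overlaps.
Yusuf starts before Aoife ends → Aoife and Yusuf overlap.
That's a conflict, so the schedule is not conflict-free.

Yes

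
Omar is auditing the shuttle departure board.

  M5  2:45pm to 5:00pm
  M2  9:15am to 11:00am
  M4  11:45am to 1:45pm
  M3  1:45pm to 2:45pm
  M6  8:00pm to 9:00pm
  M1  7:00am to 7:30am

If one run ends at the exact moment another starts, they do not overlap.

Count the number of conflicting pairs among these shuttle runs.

0

Sorted by start: M1, M2, M4, M3, M5, M6.
M2 starts after M1 ends, so M1 has no further overlaps.
M4 starts after M2 ends, so M2 has no further overlaps.
M3 starts exactly when M4 ends (back-to-back, no overlap), so M4 has no further overlaps.
M5 starts exactly when M3 ends (back-to-back, no overlap), so M3 has no further overlaps.
M6 starts after M5 ends.
No pair overlaps.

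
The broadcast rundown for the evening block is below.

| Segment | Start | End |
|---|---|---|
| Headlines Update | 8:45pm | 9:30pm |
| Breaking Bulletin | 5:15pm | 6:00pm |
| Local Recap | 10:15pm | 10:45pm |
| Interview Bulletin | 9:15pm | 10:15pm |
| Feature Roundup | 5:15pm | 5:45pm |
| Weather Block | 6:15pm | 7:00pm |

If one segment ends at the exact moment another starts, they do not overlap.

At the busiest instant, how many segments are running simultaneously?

Sweep the timeline, counting +1 at each start and −1 at each end (ends before starts at a tie):
5:15pm start Breaking Bulletin → 1
5:15pm start Feature Roundup → 2
5:45pm end Feature Roundup → 1
6:00pm end Breaking Bulletin → 0
6:15pm start Weather Block → 1
7:00pm end Weather Block → 0
8:45pm start Headlines Update → 1
9:15pm start Interview Bulletin → 2
9:30pm end Headlines Update → 1
10:15pm end Interview Bulletin → 0
10:15pm start Local Recap → 1
10:45pm end Local Recap → 0
Peak is 2, at 5:15pm (Breaking Bulletin, Feature Roundup).

2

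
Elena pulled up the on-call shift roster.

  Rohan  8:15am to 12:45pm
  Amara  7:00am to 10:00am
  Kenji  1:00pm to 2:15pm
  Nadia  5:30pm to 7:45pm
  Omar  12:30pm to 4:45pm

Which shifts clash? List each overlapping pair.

Sorted by start: Amara, Rohan, Omar, Kenji, Nadia.
Rohan starts before Amara ends → Amara and Rohan overlap.
Omar starts after Amara ends — done with Amara.
Omar starts before Rohan ends → Rohan and Omar overlap.
Kenji starts after Rohan ends — done with Rohan.
Kenji starts before Omar ends → Omar and Kenji overlap.
Nadia starts after Omar ends.
Nadia starts after Kenji ends.

Amara & Rohan, Kenji & Omar, Omar & Rohan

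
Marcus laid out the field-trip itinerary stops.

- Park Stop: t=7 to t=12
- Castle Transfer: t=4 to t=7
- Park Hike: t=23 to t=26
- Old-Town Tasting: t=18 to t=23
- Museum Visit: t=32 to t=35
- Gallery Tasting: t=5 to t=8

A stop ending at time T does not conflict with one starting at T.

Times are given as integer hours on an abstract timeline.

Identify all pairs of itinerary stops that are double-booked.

Castle Transfer & Gallery Tasting, Gallery Tasting & Park Stop

Sorted by start: Castle Transfer, Gallery Tasting, Park Stop, Old-Town Tasting, Park Hike, Museum Visit.
Gallery Tasting starts before Castle Transfer ends → Castle Transfer and Gallery Tasting overlap.
Park Stop starts exactly when Castle Transfer ends (back-to-back, no overlap), so nothing later overlaps Castle Transfer either.
Park Stop starts before Gallery Tasting ends → Gallery Tasting and Park Stop overlap.
Old-Town Tasting starts after Gallery Tasting ends, so nothing later overlaps Gallery Tasting either.
Old-Town Tasting starts after Park Stop ends, so nothing later overlaps Park Stop either.
Park Hike starts exactly when Old-Town Tasting ends (back-to-back, no overlap), so nothing later overlaps Old-Town Tasting either.
Museum Visit starts after Park Hike ends.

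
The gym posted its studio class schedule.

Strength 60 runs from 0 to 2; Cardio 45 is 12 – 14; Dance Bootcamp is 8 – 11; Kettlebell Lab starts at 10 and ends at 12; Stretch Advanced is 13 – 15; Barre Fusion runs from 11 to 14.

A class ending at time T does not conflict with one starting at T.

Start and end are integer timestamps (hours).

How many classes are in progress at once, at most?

3

Walk through starts and ends in time order (an end at T is processed before a start at T):
0 start Strength 60 → 1
2 end Strength 60 → 0
8 start Dance Bootcamp → 1
10 start Kettlebell Lab → 2
11 end Dance Bootcamp → 1
11 start Barre Fusion → 2
12 end Kettlebell Lab → 1
12 start Cardio 45 → 2
13 start Stretch Advanced → 3
14 end Barre Fusion → 2
14 end Cardio 45 → 1
15 end Stretch Advanced → 0
Peak is 3, at 13 (Barre Fusion, Cardio 45, Stretch Advanced).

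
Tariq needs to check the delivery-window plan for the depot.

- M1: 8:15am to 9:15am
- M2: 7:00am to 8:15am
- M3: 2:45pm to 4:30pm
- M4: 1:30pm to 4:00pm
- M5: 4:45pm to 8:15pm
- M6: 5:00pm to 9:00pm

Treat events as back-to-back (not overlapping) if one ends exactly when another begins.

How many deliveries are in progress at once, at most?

Sort all start/end points and keep a running count:
7:00am start M2 → 1
8:15am end M2 → 0
8:15am start M1 → 1
9:15am end M1 → 0
1:30pm start M4 → 1
2:45pm start M3 → 2
4:00pm end M4 → 1
4:30pm end M3 → 0
4:45pm start M5 → 1
5:00pm start M6 → 2
8:15pm end M5 → 1
9:00pm end M6 → 0
Peak is 2, at 2:45pm (M3, M4).

2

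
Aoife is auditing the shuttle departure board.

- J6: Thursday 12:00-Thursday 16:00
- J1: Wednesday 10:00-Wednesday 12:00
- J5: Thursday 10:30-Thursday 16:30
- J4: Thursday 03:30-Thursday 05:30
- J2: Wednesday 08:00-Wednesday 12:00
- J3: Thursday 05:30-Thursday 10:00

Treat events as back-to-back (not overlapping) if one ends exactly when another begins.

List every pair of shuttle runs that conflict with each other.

J1 & J2, J5 & J6

Two intervals overlap when each starts before the other ends.
Sorted by start: J2, J1, J4, J3, J5, J6.
J1 starts before J2 ends → J2 and J1 overlap.
J4 starts after J2 ends, so J2 has no further overlaps.
J4 starts after J1 ends, so J1 has no further overlaps.
J3 starts exactly when J4 ends (back-to-back, no overlap), so J4 has no further overlaps.
J5 starts after J3 ends, so J3 has no further overlaps.
J6 starts before J5 ends → J5 and J6 overlap.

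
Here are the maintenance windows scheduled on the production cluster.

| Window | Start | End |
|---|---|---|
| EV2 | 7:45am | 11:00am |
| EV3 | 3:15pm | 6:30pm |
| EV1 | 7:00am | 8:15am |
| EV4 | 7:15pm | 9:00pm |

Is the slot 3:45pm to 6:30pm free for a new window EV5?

No — it overlaps EV3

EV1: ends 8:15am at or before EV5 starts 3:45pm → clear.
EV2: ends 11:00am at or before EV5 starts 3:45pm → clear.
EV3: starts 3:15pm before EV5 ends 6:30pm, and ends 6:30pm after EV5 starts 3:45pm → overlap.
EV4: starts 7:15pm at or after EV5 ends 6:30pm → clear.
EV5 overlaps EV3.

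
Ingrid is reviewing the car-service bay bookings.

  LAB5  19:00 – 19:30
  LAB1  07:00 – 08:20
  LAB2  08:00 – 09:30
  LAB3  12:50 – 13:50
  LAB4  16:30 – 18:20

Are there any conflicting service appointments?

Yes

Check each pair: they overlap iff neither finishes before the other starts.
Sorted by start: LAB1, LAB2, LAB3, LAB4, LAB5.
LAB2 starts before LAB1 ends → LAB1 and LAB2 overlap.
That's a conflict, so the schedule is not conflict-free.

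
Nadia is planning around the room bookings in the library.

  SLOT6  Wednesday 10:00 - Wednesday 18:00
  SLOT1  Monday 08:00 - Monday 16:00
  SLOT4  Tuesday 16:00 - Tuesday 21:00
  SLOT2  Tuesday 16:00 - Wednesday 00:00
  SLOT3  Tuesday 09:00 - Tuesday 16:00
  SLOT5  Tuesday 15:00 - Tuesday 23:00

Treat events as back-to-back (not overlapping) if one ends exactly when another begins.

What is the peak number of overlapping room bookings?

Sweep the timeline, counting +1 at each start and −1 at each end (ends before starts at a tie):
Monday 08:00 start SLOT1 → 1
Monday 16:00 end SLOT1 → 0
Tuesday 09:00 start SLOT3 → 1
Tuesday 15:00 start SLOT5 → 2
Tuesday 16:00 end SLOT3 → 1
Tuesday 16:00 start SLOT2 → 2
Tuesday 16:00 start SLOT4 → 3
Tuesday 21:00 end SLOT4 → 2
Tuesday 23:00 end SLOT5 → 1
Wednesday 00:00 end SLOT2 → 0
Wednesday 10:00 start SLOT6 → 1
Wednesday 18:00 end SLOT6 → 0
Peak is 3, at Tuesday 16:00 (SLOT2, SLOT4, SLOT5).

3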